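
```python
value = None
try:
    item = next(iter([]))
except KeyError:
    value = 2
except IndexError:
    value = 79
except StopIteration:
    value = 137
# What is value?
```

Step-by-step execution trace:
1. `item = next(iter([]))` raises StopIteration.
2. `except KeyError` does not match StopIteration; skipped.
3. `except IndexError` does not match StopIteration; skipped.
4. `except StopIteration` matches → value = 137.
Result: 137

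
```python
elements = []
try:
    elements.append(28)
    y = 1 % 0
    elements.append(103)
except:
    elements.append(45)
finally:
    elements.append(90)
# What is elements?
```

Step-by-step execution trace:
1. try: `elements.append(28)` → elements = [28].
2. `y = 1 % 0` raises ZeroDivisionError; `elements.append(103)` is not reached.
3. bare `except` matches → `elements.append(45)` → elements = [28, 45].
4. finally always runs: `elements.append(90)` → elements = [28, 45, 90].
Result: [28, 45, 90]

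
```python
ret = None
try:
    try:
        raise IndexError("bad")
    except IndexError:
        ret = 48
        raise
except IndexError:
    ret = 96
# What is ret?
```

Step-by-step execution trace:
1. Inner try: `raise IndexError("bad")` raises IndexError.
2. Inner `except IndexError` matches → ret = 48.
3. bare `raise` re-raises the same IndexError.
4. Outer `except IndexError` matches → ret = 96.
Result: 96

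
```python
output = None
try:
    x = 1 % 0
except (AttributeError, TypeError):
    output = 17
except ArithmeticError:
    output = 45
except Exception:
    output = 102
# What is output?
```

Step-by-step execution trace:
1. `x = 1 % 0` raises ZeroDivisionError.
2. `except (AttributeError, TypeError)` does not match ZeroDivisionError; skipped.
3. `except ArithmeticError` matches (ZeroDivisionError is a subclass of ArithmeticError) → output = 45.
4. `except Exception` is not reached.
Result: 45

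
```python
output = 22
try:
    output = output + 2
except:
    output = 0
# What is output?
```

Step-by-step execution trace:
1. output starts at 22.
2. try: `output = output + 2` → output = 24. No exception raised.
3. `except` is skipped.
Result: 24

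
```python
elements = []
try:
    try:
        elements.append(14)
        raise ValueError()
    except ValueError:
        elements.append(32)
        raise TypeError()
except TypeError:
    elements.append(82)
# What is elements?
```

Step-by-step execution trace:
1. Inner try: `elements.append(14)` → elements = [14].
2. `raise ValueError()` raises ValueError.
3. Inner `except ValueError` matches → `elements.append(32)` → elements = [14, 32].
4. `raise TypeError()` raises TypeError; propagates to outer try.
5. Outer `except TypeError` matches → `elements.append(82)` → elements = [14, 32, 82].
Result: [14, 32, 82]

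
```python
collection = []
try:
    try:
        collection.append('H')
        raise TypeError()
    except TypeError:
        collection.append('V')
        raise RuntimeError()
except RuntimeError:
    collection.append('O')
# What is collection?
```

Step-by-step execution trace:
1. Inner try: `collection.append('H')` → collection = ['H'].
2. `raise TypeError()` raises TypeError.
3. Inner `except TypeError` matches → `collection.append('V')` → collection = ['H', 'V'].
4. `raise RuntimeError()` raises RuntimeError; propagates to outer try.
5. Outer `except RuntimeError` matches → `collection.append('O')` → collection = ['H', 'V', 'O'].
Result: ['H', 'V', 'O']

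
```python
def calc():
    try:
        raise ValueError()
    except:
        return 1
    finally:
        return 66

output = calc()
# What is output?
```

Step-by-step execution trace:
1. `calc()` enters try: `raise ValueError()` raises ValueError.
2. bare `except` matches → `return 1` sets pending return value 1.
3. Before returning, `finally: return 66` runs and overrides the pending return.
4. calc() returns 66 → output = 66.
Result: 66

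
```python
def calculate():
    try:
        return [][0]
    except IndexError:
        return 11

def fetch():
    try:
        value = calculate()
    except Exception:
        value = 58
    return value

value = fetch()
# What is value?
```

Step-by-step execution trace:
1. `fetch()` calls `calculate()`.
2. In calculate: `[][0]` raises IndexError; `except IndexError` catches it → returns 11.
3. In fetch: `value = calculate()` → value = 11. No exception reaches fetch.
4. `except Exception` is skipped; fetch returns 11.
5. value = 11.
Result: 11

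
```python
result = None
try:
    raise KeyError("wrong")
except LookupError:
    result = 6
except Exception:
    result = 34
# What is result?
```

Step-by-step execution trace:
1. `raise KeyError(...)` raises KeyError.
2. `except LookupError` matches (KeyError is a subclass of LookupError) → result = 6.
3. `except Exception` is not reached.
Result: 6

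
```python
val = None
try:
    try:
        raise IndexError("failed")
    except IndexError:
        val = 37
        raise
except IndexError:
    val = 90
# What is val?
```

Step-by-step execution trace:
1. Inner try: `raise IndexError("failed")` raises IndexError.
2. Inner `except IndexError` matches → val = 37.
3. bare `raise` re-raises the same IndexError.
4. Outer `except IndexError` matches → val = 90.
Result: 90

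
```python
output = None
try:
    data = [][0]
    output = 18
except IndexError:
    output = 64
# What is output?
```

Step-by-step execution trace:
1. `data = [][0]` raises IndexError.
2. `output = 18` is not reached.
3. `except IndexError` matches → output = 64.
Result: 64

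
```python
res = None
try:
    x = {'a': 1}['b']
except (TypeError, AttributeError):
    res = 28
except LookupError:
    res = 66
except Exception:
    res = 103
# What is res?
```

Step-by-step execution trace:
1. `x = {'a': 1}['b']` raises KeyError.
2. `except (TypeError, AttributeError)` does not match KeyError; skipped.
3. `except LookupError` matches (KeyError is a subclass of LookupError) → res = 66.
4. `except Exception` is not reached.
Result: 66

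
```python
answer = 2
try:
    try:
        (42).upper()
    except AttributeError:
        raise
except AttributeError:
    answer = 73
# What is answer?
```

Step-by-step execution trace:
1. Inner try: `(42).upper()` raises AttributeError.
2. Inner `except AttributeError` matches; bare `raise` re-raises the same AttributeError.
3. Outer `except AttributeError` matches → answer = 73.
Result: 73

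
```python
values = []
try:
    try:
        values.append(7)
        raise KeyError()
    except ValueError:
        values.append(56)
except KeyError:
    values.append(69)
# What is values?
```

Step-by-step execution trace:
1. Inner try: `values.append(7)` → values = [7].
2. `raise KeyError()` raises KeyError.
3. Inner `except ValueError` does not match KeyError; exception propagates to outer try.
4. Outer `except KeyError` matches → `values.append(69)` → values = [7, 69].
Result: [7, 69]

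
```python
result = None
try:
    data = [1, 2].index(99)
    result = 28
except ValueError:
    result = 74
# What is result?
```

Step-by-step execution trace:
1. `data = [1, 2].index(99)` raises ValueError.
2. `result = 28` is not reached.
3. `except ValueError` matches → result = 74.
Result: 74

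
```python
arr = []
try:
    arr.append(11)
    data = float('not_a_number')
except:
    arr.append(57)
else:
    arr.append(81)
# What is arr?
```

Step-by-step execution trace:
1. try: `arr.append(11)` → arr = [11].
2. `data = float('not_a_number')` raises ValueError.
3. bare `except` matches → `arr.append(57)` → arr = [11, 57].
4. `else` is skipped (an exception was raised).
Result: [11, 57]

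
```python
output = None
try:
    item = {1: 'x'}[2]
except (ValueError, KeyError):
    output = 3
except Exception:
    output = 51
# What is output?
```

Step-by-step execution trace:
1. `item = {1: 'x'}[2]` raises KeyError.
2. `except (ValueError, KeyError)` matches (KeyError is in the tuple) → output = 3.
3. `except Exception` is not reached.
Result: 3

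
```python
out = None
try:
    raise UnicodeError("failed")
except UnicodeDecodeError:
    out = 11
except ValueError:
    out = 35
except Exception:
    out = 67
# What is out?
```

Step-by-step execution trace:
1. `raise UnicodeError(...)` raises UnicodeError.
2. `except UnicodeDecodeError` does not match (UnicodeError is not a subclass of UnicodeDecodeError); skipped.
3. `except ValueError` matches (UnicodeError is a subclass of ValueError) → out = 35.
4. `except Exception` is not reached.
Result: 35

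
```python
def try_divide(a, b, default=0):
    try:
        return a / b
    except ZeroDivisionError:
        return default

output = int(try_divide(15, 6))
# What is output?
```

Step-by-step execution trace:
1. `try_divide(15, 6)` enters try: `return 15 / 6` → returns 2.5. No exception raised.
2. `except ZeroDivisionError` is skipped.
3. `int(2.5)` → 2 → output = 2.
Result: 2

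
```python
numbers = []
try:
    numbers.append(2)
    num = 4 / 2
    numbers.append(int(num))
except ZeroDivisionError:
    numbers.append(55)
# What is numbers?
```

Step-by-step execution trace:
1. try: `numbers.append(2)` → numbers = [2].
2. `num = 4 / 2` → num = 2.0. No exception raised.
3. `numbers.append(int(num))` → numbers = [2, 2].
4. `except ZeroDivisionError` is skipped (no exception was raised).
Result: [2, 2]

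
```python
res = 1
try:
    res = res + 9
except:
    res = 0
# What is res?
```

Step-by-step execution trace:
1. res starts at 1.
2. try: `res = res + 9` → res = 10. No exception raised.
3. `except` is skipped.
Result: 10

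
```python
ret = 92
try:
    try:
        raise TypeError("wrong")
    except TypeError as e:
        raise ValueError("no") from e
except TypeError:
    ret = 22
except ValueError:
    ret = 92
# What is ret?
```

Step-by-step execution trace:
1. Inner try raises TypeError; inner `except TypeError as e` catches it.
2. `raise ValueError(...) from e` raises ValueError (TypeError is attached as __cause__, but only ValueError is active).
3. Outer `except TypeError` does not match ValueError; skipped.
4. Outer `except ValueError` matches → ret = 92.
Result: 92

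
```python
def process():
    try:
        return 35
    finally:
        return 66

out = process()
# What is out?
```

Step-by-step execution trace:
1. `process()` enters try: `return 35` sets pending return value 35.
2. Before returning, `finally: return 66` runs and overrides the pending return.
3. process() returns 66 → out = 66.
Result: 66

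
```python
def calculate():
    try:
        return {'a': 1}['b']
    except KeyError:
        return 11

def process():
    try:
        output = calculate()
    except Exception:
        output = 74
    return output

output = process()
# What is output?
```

Step-by-step execution trace:
1. `process()` calls `calculate()`.
2. In calculate: `{'a': 1}['b']` raises KeyError; `except KeyError` catches it → returns 11.
3. In process: `output = calculate()` → output = 11. No exception reaches process.
4. `except Exception` is skipped; process returns 11.
5. output = 11.
Result: 11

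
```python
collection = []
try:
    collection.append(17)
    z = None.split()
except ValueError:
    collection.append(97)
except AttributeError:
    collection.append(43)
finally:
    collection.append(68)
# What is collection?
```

Step-by-step execution trace:
1. try: `collection.append(17)` → collection = [17].
2. `z = None.split()` raises AttributeError.
3. `except ValueError` does not match AttributeError; skipped.
4. `except AttributeError` matches → `collection.append(43)` → collection = [17, 43].
5. finally always runs: `collection.append(68)` → collection = [17, 43, 68].
Result: [17, 43, 68]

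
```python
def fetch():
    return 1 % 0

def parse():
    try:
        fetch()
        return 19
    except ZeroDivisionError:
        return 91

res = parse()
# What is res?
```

Step-by-step execution trace:
1. `parse()` calls `fetch()`.
2. `fetch()` evaluates `1 % 0`, which raises ZeroDivisionError; it propagates to the caller.
3. `return 19` is not reached.
4. `except ZeroDivisionError` in parse matches → returns 91.
5. res = 91.
Result: 91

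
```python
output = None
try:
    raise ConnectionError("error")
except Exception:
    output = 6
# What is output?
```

Step-by-step execution trace:
1. `raise ConnectionError(...)` raises ConnectionError.
2. `except Exception` matches (ConnectionError is a subclass of Exception) → output = 6.
Result: 6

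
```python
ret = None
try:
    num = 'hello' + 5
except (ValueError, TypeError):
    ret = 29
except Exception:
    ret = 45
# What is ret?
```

Step-by-step execution trace:
1. `num = 'hello' + 5` raises TypeError.
2. `except (ValueError, TypeError)` matches (TypeError is in the tuple) → ret = 29.
3. `except Exception` is not reached.
Result: 29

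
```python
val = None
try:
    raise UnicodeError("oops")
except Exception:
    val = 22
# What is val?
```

Step-by-step execution trace:
1. `raise UnicodeError(...)` raises UnicodeError.
2. `except Exception` matches (UnicodeError is a subclass of Exception) → val = 22.
Result: 22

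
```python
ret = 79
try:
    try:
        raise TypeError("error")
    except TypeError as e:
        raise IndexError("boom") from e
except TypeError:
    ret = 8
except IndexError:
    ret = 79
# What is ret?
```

Step-by-step execution trace:
1. Inner try raises TypeError; inner `except TypeError as e` catches it.
2. `raise IndexError(...) from e` raises IndexError (TypeError is attached as __cause__, but only IndexError is active).
3. Outer `except TypeError` does not match IndexError; skipped.
4. Outer `except IndexError` matches → ret = 79.
Result: 79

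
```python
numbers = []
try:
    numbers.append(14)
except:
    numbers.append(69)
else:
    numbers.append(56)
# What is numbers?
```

Step-by-step execution trace:
1. try: `numbers.append(14)` → numbers = [14]. No exception raised.
2. `except` is skipped.
3. `else` runs (try completed without exception): `numbers.append(56)` → numbers = [14, 56].
Result: [14, 56]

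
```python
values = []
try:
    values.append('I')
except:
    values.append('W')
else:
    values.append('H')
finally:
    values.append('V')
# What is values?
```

Step-by-step execution trace:
1. try: `values.append('I')` → values = ['I']. No exception raised.
2. `except` is skipped.
3. `else` runs: `values.append('H')` → values = ['I', 'H'].
4. `finally` always runs: `values.append('V')` → values = ['I', 'H', 'V'].
Result: ['I', 'H', 'V']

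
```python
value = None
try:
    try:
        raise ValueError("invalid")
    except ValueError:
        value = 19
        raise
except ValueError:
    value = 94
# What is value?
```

Step-by-step execution trace:
1. Inner try: `raise ValueError("invalid")` raises ValueError.
2. Inner `except ValueError` matches → value = 19.
3. bare `raise` re-raises the same ValueError.
4. Outer `except ValueError` matches → value = 94.
Result: 94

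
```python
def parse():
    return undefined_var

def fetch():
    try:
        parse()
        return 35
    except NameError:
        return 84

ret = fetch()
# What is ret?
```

Step-by-step execution trace:
1. `fetch()` calls `parse()`.
2. `parse()` evaluates `undefined_var`, which raises NameError; it propagates to the caller.
3. `return 35` is not reached.
4. `except NameError` in fetch matches → returns 84.
5. ret = 84.
Result: 84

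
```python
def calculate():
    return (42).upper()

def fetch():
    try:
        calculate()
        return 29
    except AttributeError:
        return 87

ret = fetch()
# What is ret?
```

Step-by-step execution trace:
1. `fetch()` calls `calculate()`.
2. `calculate()` evaluates `(42).upper()`, which raises AttributeError; it propagates to the caller.
3. `return 29` is not reached.
4. `except AttributeError` in fetch matches → returns 87.
5. ret = 87.
Result: 87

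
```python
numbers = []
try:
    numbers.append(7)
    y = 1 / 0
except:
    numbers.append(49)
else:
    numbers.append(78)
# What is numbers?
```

Step-by-step execution trace:
1. try: `numbers.append(7)` → numbers = [7].
2. `y = 1 / 0` raises ZeroDivisionError.
3. bare `except` matches → `numbers.append(49)` → numbers = [7, 49].
4. `else` is skipped (an exception was raised).
Result: [7, 49]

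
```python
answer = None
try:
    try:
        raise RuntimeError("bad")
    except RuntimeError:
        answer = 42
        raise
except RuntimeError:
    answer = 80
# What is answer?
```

Step-by-step execution trace:
1. Inner try: `raise RuntimeError("bad")` raises RuntimeError.
2. Inner `except RuntimeError` matches → answer = 42.
3. bare `raise` re-raises the same RuntimeError.
4. Outer `except RuntimeError` matches → answer = 80.
Result: 80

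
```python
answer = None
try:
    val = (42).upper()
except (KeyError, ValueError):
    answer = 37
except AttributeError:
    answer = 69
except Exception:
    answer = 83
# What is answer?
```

Step-by-step execution trace:
1. `val = (42).upper()` raises AttributeError.
2. `except (KeyError, ValueError)` does not match AttributeError; skipped.
3. `except AttributeError` matches (exact type match) → answer = 69.
4. `except Exception` is not reached.
Result: 69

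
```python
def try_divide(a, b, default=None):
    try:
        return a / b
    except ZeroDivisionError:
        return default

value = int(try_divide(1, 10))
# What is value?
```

Step-by-step execution trace:
1. `try_divide(1, 10)` enters try: `return 1 / 10` → returns 0.1. No exception raised.
2. `except ZeroDivisionError` is skipped.
3. `int(0.1)` → 0 → value = 0.
Result: 0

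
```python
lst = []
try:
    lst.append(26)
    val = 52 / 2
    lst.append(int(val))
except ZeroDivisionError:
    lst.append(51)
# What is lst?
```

Step-by-step execution trace:
1. try: `lst.append(26)` → lst = [26].
2. `val = 52 / 2` → val = 26.0. No exception raised.
3. `lst.append(int(val))` → lst = [26, 26].
4. `except ZeroDivisionError` is skipped (no exception was raised).
Result: [26, 26]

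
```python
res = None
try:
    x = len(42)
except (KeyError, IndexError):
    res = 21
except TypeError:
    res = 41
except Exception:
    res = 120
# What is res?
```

Step-by-step execution trace:
1. `x = len(42)` raises TypeError.
2. `except (KeyError, IndexError)` does not match TypeError; skipped.
3. `except TypeError` matches (exact type match) → res = 41.
4. `except Exception` is not reached.
Result: 41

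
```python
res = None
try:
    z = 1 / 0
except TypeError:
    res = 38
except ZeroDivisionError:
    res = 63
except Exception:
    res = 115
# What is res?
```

Step-by-step execution trace:
1. `z = 1 / 0` raises ZeroDivisionError.
2. `except TypeError` does not match ZeroDivisionError; skipped.
3. `except ZeroDivisionError` matches → res = 63.
4. Remaining except clauses are skipped.
Result: 63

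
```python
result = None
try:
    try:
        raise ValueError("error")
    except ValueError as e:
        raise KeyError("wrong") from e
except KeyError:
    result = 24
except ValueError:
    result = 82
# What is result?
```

Step-by-step execution trace:
1. Inner try raises ValueError; inner `except ValueError as e` catches it.
2. `raise KeyError(...) from e` raises KeyError (ValueError is attached as __cause__, but only KeyError is active).
3. Outer `except KeyError` matches → result = 24.
4. `except ValueError` is not reached.
Result: 24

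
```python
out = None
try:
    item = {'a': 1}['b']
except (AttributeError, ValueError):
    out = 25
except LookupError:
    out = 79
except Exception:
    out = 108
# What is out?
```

Step-by-step execution trace:
1. `item = {'a': 1}['b']` raises KeyError.
2. `except (AttributeError, ValueError)` does not match KeyError; skipped.
3. `except LookupError` matches (KeyError is a subclass of LookupError) → out = 79.
4. `except Exception` is not reached.
Result: 79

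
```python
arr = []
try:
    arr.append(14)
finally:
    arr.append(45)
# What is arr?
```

Step-by-step execution trace:
1. try: `arr.append(14)` → arr = [14].
2. The try body completes without raising.
3. finally always runs: `arr.append(45)` → arr = [14, 45].
Result: [14, 45]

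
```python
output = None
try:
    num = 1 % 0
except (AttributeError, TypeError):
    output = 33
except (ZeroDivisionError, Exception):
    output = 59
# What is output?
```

Step-by-step execution trace:
1. `num = 1 % 0` raises ZeroDivisionError.
2. `except (AttributeError, TypeError)` does not match ZeroDivisionError; skipped.
3. `except (ZeroDivisionError, Exception)` matches (ZeroDivisionError is in the tuple) → output = 59.
Result: 59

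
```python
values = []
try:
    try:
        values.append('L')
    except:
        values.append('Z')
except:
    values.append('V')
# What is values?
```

Step-by-step execution trace:
1. Inner try: `values.append('L')` → values = ['L']. No exception raised.
2. Inner `except` is skipped.
3. Inner try completes normally; outer `except` is skipped.
Result: ['L']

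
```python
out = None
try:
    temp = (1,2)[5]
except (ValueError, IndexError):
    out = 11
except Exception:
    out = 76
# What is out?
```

Step-by-step execution trace:
1. `temp = (1,2)[5]` raises IndexError.
2. `except (ValueError, IndexError)` matches (IndexError is in the tuple) → out = 11.
3. `except Exception` is not reached.
Result: 11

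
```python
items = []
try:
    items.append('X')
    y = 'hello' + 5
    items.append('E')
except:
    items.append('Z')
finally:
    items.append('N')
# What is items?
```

Step-by-step execution trace:
1. try: `items.append('X')` → items = ['X'].
2. `y = 'hello' + 5` raises TypeError; `items.append('E')` is not reached.
3. bare `except` matches → `items.append('Z')` → items = ['X', 'Z'].
4. finally always runs: `items.append('N')` → items = ['X', 'Z', 'N'].
Result: ['X', 'Z', 'N']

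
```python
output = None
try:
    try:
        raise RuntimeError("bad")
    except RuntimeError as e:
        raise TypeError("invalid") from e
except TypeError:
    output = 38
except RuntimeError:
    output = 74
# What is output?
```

Step-by-step execution trace:
1. Inner try raises RuntimeError; inner `except RuntimeError as e` catches it.
2. `raise TypeError(...) from e` raises TypeError (RuntimeError is attached as __cause__, but only TypeError is active).
3. Outer `except TypeError` matches → output = 38.
4. `except RuntimeError` is not reached.
Result: 38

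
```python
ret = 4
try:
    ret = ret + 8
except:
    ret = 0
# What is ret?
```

Step-by-step execution trace:
1. ret starts at 4.
2. try: `ret = ret + 8` → ret = 12. No exception raised.
3. `except` is skipped.
Result: 12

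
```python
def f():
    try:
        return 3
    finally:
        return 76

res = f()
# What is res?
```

Step-by-step execution trace:
1. `f()` enters try: `return 3` sets pending return value 3.
2. Before returning, `finally: return 76` runs and overrides the pending return.
3. f() returns 76 → res = 76.
Result: 76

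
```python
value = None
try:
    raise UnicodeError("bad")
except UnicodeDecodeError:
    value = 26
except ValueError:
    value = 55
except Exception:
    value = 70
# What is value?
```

Step-by-step execution trace:
1. `raise UnicodeError(...)` raises UnicodeError.
2. `except UnicodeDecodeError` does not match (UnicodeError is not a subclass of UnicodeDecodeError); skipped.
3. `except ValueError` matches (UnicodeError is a subclass of ValueError) → value = 55.
4. `except Exception` is not reached.
Result: 55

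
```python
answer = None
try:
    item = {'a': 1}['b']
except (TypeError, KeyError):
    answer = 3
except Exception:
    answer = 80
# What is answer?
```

Step-by-step execution trace:
1. `item = {'a': 1}['b']` raises KeyError.
2. `except (TypeError, KeyError)` matches (KeyError is in the tuple) → answer = 3.
3. `except Exception` is not reached.
Result: 3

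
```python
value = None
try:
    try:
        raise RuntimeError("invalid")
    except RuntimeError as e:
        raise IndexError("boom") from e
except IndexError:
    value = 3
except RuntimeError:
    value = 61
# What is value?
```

Step-by-step execution trace:
1. Inner try raises RuntimeError; inner `except RuntimeError as e` catches it.
2. `raise IndexError(...) from e` raises IndexError (RuntimeError is attached as __cause__, but only IndexError is active).
3. Outer `except IndexError` matches → value = 3.
4. `except RuntimeError` is not reached.
Result: 3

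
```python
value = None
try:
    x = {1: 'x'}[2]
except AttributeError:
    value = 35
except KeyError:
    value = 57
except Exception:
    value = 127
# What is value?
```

Step-by-step execution trace:
1. `x = {1: 'x'}[2]` raises KeyError.
2. `except AttributeError` does not match KeyError; skipped.
3. `except KeyError` matches → value = 57.
4. Remaining except clauses are skipped.
Result: 57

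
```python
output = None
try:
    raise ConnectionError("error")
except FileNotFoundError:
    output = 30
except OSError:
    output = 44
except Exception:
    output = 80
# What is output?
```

Step-by-step execution trace:
1. `raise ConnectionError(...)` raises ConnectionError.
2. `except FileNotFoundError` does not match (ConnectionError is not a subclass of FileNotFoundError); skipped.
3. `except OSError` matches (ConnectionError is a subclass of OSError) → output = 44.
4. `except Exception` is not reached.
Result: 44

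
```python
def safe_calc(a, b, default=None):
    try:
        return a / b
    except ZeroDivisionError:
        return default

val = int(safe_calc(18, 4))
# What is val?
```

Step-by-step execution trace:
1. `safe_calc(18, 4)` enters try: `return 18 / 4` → returns 4.5. No exception raised.
2. `except ZeroDivisionError` is skipped.
3. `int(4.5)` → 4 → val = 4.
Result: 4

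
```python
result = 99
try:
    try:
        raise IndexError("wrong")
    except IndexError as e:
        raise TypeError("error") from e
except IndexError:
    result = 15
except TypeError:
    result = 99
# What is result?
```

Step-by-step execution trace:
1. Inner try raises IndexError; inner `except IndexError as e` catches it.
2. `raise TypeError(...) from e` raises TypeError (IndexError is attached as __cause__, but only TypeError is active).
3. Outer `except IndexError` does not match TypeError; skipped.
4. Outer `except TypeError` matches → result = 99.
Result: 99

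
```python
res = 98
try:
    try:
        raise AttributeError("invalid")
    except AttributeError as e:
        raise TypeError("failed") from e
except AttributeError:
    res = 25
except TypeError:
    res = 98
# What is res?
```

Step-by-step execution trace:
1. Inner try raises AttributeError; inner `except AttributeError as e` catches it.
2. `raise TypeError(...) from e` raises TypeError (AttributeError is attached as __cause__, but only TypeError is active).
3. Outer `except AttributeError` does not match TypeError; skipped.
4. Outer `except TypeError` matches → res = 98.
Result: 98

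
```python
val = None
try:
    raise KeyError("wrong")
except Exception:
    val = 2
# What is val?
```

Step-by-step execution trace:
1. `raise KeyError(...)` raises KeyError.
2. `except Exception` matches (KeyError is a subclass of Exception) → val = 2.
Result: 2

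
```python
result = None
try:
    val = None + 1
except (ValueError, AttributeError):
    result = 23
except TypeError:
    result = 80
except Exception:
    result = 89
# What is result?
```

Step-by-step execution trace:
1. `val = None + 1` raises TypeError.
2. `except (ValueError, AttributeError)` does not match TypeError; skipped.
3. `except TypeError` matches (exact type match) → result = 80.
4. `except Exception` is not reached.
Result: 80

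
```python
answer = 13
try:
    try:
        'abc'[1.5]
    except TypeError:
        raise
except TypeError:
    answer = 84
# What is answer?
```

Step-by-step execution trace:
1. Inner try: `'abc'[1.5]` raises TypeError.
2. Inner `except TypeError` matches; bare `raise` re-raises the same TypeError.
3. Outer `except TypeError` matches → answer = 84.
Result: 84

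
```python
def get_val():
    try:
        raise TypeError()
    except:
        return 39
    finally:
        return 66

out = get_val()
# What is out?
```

Step-by-step execution trace:
1. `get_val()` enters try: `raise TypeError()` raises TypeError.
2. bare `except` matches → `return 39` sets pending return value 39.
3. Before returning, `finally: return 66` runs and overrides the pending return.
4. get_val() returns 66 → out = 66.
Result: 66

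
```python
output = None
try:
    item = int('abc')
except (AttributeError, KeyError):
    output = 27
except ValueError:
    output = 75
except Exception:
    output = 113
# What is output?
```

Step-by-step execution trace:
1. `item = int('abc')` raises ValueError.
2. `except (AttributeError, KeyError)` does not match ValueError; skipped.
3. `except ValueError` matches (exact type match) → output = 75.
4. `except Exception` is not reached.
Result: 75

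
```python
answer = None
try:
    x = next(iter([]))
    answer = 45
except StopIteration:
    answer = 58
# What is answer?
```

Step-by-step execution trace:
1. `x = next(iter([]))` raises StopIteration.
2. `answer = 45` is not reached.
3. `except StopIteration` matches → answer = 58.
Result: 58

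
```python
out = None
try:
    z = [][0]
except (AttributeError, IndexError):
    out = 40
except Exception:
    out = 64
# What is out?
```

Step-by-step execution trace:
1. `z = [][0]` raises IndexError.
2. `except (AttributeError, IndexError)` matches (IndexError is in the tuple) → out = 40.
3. `except Exception` is not reached.
Result: 40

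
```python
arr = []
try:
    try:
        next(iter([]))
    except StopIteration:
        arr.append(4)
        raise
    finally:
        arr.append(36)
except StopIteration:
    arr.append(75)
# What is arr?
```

Step-by-step execution trace:
1. Inner try: `next(iter([]))` raises StopIteration.
2. Inner `except StopIteration` matches → `arr.append(4)` → arr = [4].
3. bare `raise` re-raises StopIteration.
4. Inner `finally` runs during unwinding: `arr.append(36)` → arr = [4, 36].
5. Outer `except StopIteration` matches → `arr.append(75)` → arr = [4, 36, 75].
Result: [4, 36, 75]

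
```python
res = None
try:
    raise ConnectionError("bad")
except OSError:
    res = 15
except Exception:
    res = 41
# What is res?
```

Step-by-step execution trace:
1. `raise ConnectionError(...)` raises ConnectionError.
2. `except OSError` matches (ConnectionError is a subclass of OSError) → res = 15.
3. `except Exception` is not reached.
Result: 15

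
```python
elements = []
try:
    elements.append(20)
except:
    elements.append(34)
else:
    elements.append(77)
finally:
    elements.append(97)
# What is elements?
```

Step-by-step execution trace:
1. try: `elements.append(20)` → elements = [20]. No exception raised.
2. `except` is skipped.
3. `else` runs: `elements.append(77)` → elements = [20, 77].
4. `finally` always runs: `elements.append(97)` → elements = [20, 77, 97].
Result: [20, 77, 97]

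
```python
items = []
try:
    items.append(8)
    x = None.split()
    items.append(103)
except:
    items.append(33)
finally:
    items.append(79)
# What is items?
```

Step-by-step execution trace:
1. try: `items.append(8)` → items = [8].
2. `x = None.split()` raises AttributeError; `items.append(103)` is not reached.
3. bare `except` matches → `items.append(33)` → items = [8, 33].
4. finally always runs: `items.append(79)` → items = [8, 33, 79].
Result: [8, 33, 79]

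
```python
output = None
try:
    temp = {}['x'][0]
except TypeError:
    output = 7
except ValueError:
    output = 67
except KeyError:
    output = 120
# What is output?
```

Step-by-step execution trace:
1. `temp = {}['x'][0]` raises KeyError.
2. `except TypeError` does not match KeyError; skipped.
3. `except ValueError` does not match KeyError; skipped.
4. `except KeyError` matches → output = 120.
Result: 120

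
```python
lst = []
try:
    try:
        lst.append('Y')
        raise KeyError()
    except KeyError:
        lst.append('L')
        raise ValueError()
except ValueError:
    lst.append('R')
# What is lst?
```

Step-by-step execution trace:
1. Inner try: `lst.append('Y')` → lst = ['Y'].
2. `raise KeyError()` raises KeyError.
3. Inner `except KeyError` matches → `lst.append('L')` → lst = ['Y', 'L'].
4. `raise ValueError()` raises ValueError; propagates to outer try.
5. Outer `except ValueError` matches → `lst.append('R')` → lst = ['Y', 'L', 'R'].
Result: ['Y', 'L', 'R']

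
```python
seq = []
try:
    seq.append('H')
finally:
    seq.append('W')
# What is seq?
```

Step-by-step execution trace:
1. try: `seq.append('H')` → seq = ['H'].
2. The try body completes without raising.
3. finally always runs: `seq.append('W')` → seq = ['H', 'W'].
Result: ['H', 'W']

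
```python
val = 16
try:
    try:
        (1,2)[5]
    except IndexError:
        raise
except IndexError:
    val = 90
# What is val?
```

Step-by-step execution trace:
1. Inner try: `(1,2)[5]` raises IndexError.
2. Inner `except IndexError` matches; bare `raise` re-raises the same IndexError.
3. Outer `except IndexError` matches → val = 90.
Result: 90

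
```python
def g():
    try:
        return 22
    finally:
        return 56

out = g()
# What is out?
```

Step-by-step execution trace:
1. `g()` enters try: `return 22` sets pending return value 22.
2. Before returning, `finally: return 56` runs and overrides the pending return.
3. g() returns 56 → out = 56.
Result: 56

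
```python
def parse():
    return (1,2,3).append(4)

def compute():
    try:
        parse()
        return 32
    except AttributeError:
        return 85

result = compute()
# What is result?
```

Step-by-step execution trace:
1. `compute()` calls `parse()`.
2. `parse()` evaluates `(1,2,3).append(4)`, which raises AttributeError; it propagates to the caller.
3. `return 32` is not reached.
4. `except AttributeError` in compute matches → returns 85.
5. result = 85.
Result: 85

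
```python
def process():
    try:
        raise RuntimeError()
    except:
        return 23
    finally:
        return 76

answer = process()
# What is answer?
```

Step-by-step execution trace:
1. `process()` enters try: `raise RuntimeError()` raises RuntimeError.
2. bare `except` matches → `return 23` sets pending return value 23.
3. Before returning, `finally: return 76` runs and overrides the pending return.
4. process() returns 76 → answer = 76.
Result: 76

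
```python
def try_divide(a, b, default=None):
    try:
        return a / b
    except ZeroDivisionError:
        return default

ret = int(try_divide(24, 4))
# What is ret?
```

Step-by-step execution trace:
1. `try_divide(24, 4)` enters try: `return 24 / 4` → returns 6.0. No exception raised.
2. `except ZeroDivisionError` is skipped.
3. `int(6.0)` → 6 → ret = 6.
Result: 6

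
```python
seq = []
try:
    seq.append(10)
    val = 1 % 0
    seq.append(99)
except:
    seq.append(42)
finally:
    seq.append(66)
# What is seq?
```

Step-by-step execution trace:
1. try: `seq.append(10)` → seq = [10].
2. `val = 1 % 0` raises ZeroDivisionError; `seq.append(99)` is not reached.
3. bare `except` matches → `seq.append(42)` → seq = [10, 42].
4. finally always runs: `seq.append(66)` → seq = [10, 42, 66].
Result: [10, 42, 66]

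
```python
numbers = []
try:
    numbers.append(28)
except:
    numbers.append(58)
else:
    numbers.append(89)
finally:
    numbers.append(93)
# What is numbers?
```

Step-by-step execution trace:
1. try: `numbers.append(28)` → numbers = [28]. No exception raised.
2. `except` is skipped.
3. `else` runs: `numbers.append(89)` → numbers = [28, 89].
4. `finally` always runs: `numbers.append(93)` → numbers = [28, 89, 93].
Result: [28, 89, 93]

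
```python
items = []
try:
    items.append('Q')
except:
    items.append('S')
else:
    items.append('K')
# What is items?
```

Step-by-step execution trace:
1. try: `items.append('Q')` → items = ['Q']. No exception raised.
2. `except` is skipped.
3. `else` runs (try completed without exception): `items.append('K')` → items = ['Q', 'K'].
Result: ['Q', 'K']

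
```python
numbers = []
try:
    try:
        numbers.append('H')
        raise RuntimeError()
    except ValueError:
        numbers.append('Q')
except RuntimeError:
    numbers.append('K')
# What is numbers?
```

Step-by-step execution trace:
1. Inner try: `numbers.append('H')` → numbers = ['H'].
2. `raise RuntimeError()` raises RuntimeError.
3. Inner `except ValueError` does not match RuntimeError; exception propagates to outer try.
4. Outer `except RuntimeError` matches → `numbers.append('K')` → numbers = ['H', 'K'].
Result: ['H', 'K']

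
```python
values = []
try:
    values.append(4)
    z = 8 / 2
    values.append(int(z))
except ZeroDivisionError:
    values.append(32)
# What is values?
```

Step-by-step execution trace:
1. try: `values.append(4)` → values = [4].
2. `z = 8 / 2` → z = 4.0. No exception raised.
3. `values.append(int(z))` → values = [4, 4].
4. `except ZeroDivisionError` is skipped (no exception was raised).
Result: [4, 4]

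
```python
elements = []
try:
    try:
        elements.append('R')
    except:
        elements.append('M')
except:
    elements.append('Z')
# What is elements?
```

Step-by-step execution trace:
1. Inner try: `elements.append('R')` → elements = ['R']. No exception raised.
2. Inner `except` is skipped.
3. Inner try completes normally; outer `except` is skipped.
Result: ['R']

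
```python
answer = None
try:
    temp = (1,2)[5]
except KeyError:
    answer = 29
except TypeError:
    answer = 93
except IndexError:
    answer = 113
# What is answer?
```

Step-by-step execution trace:
1. `temp = (1,2)[5]` raises IndexError.
2. `except KeyError` does not match IndexError; skipped.
3. `except TypeError` does not match IndexError; skipped.
4. `except IndexError` matches → answer = 113.
Result: 113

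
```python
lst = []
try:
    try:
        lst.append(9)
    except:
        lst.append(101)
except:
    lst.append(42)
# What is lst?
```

Step-by-step execution trace:
1. Inner try: `lst.append(9)` → lst = [9]. No exception raised.
2. Inner `except` is skipped.
3. Inner try completes normally; outer `except` is skipped.
Result: [9]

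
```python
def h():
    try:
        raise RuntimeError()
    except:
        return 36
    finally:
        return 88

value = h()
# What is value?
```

Step-by-step execution trace:
1. `h()` enters try: `raise RuntimeError()` raises RuntimeError.
2. bare `except` matches → `return 36` sets pending return value 36.
3. Before returning, `finally: return 88` runs and overrides the pending return.
4. h() returns 88 → value = 88.
Result: 88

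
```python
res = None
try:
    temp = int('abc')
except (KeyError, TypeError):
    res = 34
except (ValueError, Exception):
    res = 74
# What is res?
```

Step-by-step execution trace:
1. `temp = int('abc')` raises ValueError.
2. `except (KeyError, TypeError)` does not match ValueError; skipped.
3. `except (ValueError, Exception)` matches (ValueError is in the tuple) → res = 74.
Result: 74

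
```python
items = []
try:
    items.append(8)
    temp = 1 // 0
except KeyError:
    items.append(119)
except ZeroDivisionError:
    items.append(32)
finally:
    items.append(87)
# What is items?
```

Step-by-step execution trace:
1. try: `items.append(8)` → items = [8].
2. `temp = 1 // 0` raises ZeroDivisionError.
3. `except KeyError` does not match ZeroDivisionError; skipped.
4. `except ZeroDivisionError` matches → `items.append(32)` → items = [8, 32].
5. finally always runs: `items.append(87)` → items = [8, 32, 87].
Result: [8, 32, 87]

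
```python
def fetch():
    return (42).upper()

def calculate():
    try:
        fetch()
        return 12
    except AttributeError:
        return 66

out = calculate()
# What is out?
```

Step-by-step execution trace:
1. `calculate()` calls `fetch()`.
2. `fetch()` evaluates `(42).upper()`, which raises AttributeError; it propagates to the caller.
3. `return 12` is not reached.
4. `except AttributeError` in calculate matches → returns 66.
5. out = 66.
Result: 66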